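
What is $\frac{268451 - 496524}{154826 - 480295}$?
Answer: $\frac{228073}{325469} \approx 0.70075$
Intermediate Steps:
$\frac{268451 - 496524}{154826 - 480295} = - \frac{228073}{-325469} = \left(-228073\right) \left(- \frac{1}{325469}\right) = \frac{228073}{325469}$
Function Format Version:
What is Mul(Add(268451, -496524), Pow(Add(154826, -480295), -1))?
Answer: Rational(228073, 325469) ≈ 0.70075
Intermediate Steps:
Mul(Add(268451, -496524), Pow(Add(154826, -480295), -1)) = Mul(-228073, Pow(-325469, -1)) = Mul(-228073, Rational(-1, 325469)) = Rational(228073, 325469)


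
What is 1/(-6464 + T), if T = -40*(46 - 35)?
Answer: -1/6904 ≈ -0.00014484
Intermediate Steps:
T = -440 (T = -40*11 = -440)
1/(-6464 + T) = 1/(-6464 - 440) = 1/(-6904) = -1/6904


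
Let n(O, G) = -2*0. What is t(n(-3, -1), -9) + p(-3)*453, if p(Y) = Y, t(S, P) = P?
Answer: -1368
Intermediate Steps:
n(O, G) = 0
t(n(-3, -1), -9) + p(-3)*453 = -9 - 3*453 = -9 - 1359 = -1368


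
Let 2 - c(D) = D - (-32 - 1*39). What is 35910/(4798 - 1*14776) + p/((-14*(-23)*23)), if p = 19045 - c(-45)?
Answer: -12613163/12316178 ≈ -1.0241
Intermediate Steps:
c(D) = -69 - D (c(D) = 2 - (D - (-32 - 1*39)) = 2 - (D - (-32 - 39)) = 2 - (D - 1*(-71)) = 2 - (D + 71) = 2 - (71 + D) = 2 + (-71 - D) = -69 - D)
p = 19069 (p = 19045 - (-69 - 1*(-45)) = 19045 - (-69 + 45) = 19045 - 1*(-24) = 19045 + 24 = 19069)
35910/(4798 - 1*14776) + p/((-14*(-23)*23)) = 35910/(4798 - 1*14776) + 19069/((-14*(-23)*23)) = 35910/(4798 - 14776) + 19069/((322*23)) = 35910/(-9978) + 19069/7406 = 35910*(-1/9978) + 19069*(1/7406) = -5985/1663 + 19069/7406 = -12613163/12316178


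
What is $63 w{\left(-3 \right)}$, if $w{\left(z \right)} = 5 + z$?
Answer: $126$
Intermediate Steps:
$63 w{\left(-3 \right)} = 63 \left(5 - 3\right) = 63 \cdot 2 = 126$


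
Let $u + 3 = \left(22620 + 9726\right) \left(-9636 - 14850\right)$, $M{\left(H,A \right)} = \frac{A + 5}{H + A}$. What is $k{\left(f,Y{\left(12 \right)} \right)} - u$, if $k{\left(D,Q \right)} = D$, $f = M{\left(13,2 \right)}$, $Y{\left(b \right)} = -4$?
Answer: $\frac{11880362392}{15} \approx 7.9202 \cdot 10^{8}$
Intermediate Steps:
$M{\left(H,A \right)} = \frac{5 + A}{A + H}$
$f = \frac{7}{15}$ ($f = \frac{5 + 2}{2 + 13} = \frac{1}{15} \cdot 7 = \frac{7}{15} \approx 0.46667$)
$u = -792024159$ ($u = -3 + \left(22620 + 9726\right) \left(-9636 - 14850\right) = -3 + 32346 \left(-24486\right) = -3 - 792024156 = -792024159$)
$k{\left(f,Y{\left(12 \right)} \right)} - u = \frac{7}{15} - -792024159 = \frac{7}{15} + 792024159 = \frac{11880362392}{15}$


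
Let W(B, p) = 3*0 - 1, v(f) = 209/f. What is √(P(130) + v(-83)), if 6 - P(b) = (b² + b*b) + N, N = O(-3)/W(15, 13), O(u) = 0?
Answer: 9*I*√2874373/83 ≈ 183.84*I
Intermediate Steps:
W(B, p) = -1 (W(B, p) = 0 - 1 = -1)
N = 0 (N = 0/(-1) = 0*(-1) = 0)
P(b) = 6 - 2*b² (P(b) = 6 - ((b² + b*b) + 0) = 6 - ((b² + b²) + 0) = 6 - (2*b² + 0) = 6 - 2*b²)
√(P(130) + v(-83)) = √((6 - 2*130²) + 209/(-83)) = √((6 - 2*16900) + 209*(-1/83)) = √((6 - 33800) - 209/83) = √(-33794 - 209/83) = √(-2805111/83) = 9*I*√2874373/83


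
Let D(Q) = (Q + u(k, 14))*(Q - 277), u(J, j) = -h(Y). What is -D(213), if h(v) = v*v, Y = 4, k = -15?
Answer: 12608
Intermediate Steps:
h(v) = v**2
u(J, j) = -16 (u(J, j) = -1*4**2 = -1*16 = -16)
D(Q) = (-277 + Q)*(-16 + Q) (D(Q) = (Q - 16)*(Q - 277) = (-16 + Q)*(-277 + Q) = (-277 + Q)*(-16 + Q))
-D(213) = -(4432 + 213**2 - 293*213) = -(4432 + 45369 - 62409) = -1*(-12608) = 12608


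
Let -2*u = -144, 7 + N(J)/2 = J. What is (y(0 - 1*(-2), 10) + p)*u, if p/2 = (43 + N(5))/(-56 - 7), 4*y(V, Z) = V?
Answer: -372/7 ≈ -53.143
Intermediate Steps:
N(J) = -14 + 2*J
y(V, Z) = V/4
u = 72 (u = -½*(-144) = 72)
p = -26/21 (p = 2*((43 + (-14 + 2*5))/(-56 - 7)) = 2*((43 + (-14 + 10))/(-63)) = 2*((43 - 4)*(-1/63)) = 2*(39*(-1/63)) = 2*(-13/21) = -26/21 ≈ -1.2381)
(y(0 - 1*(-2), 10) + p)*u = ((0 - 1*(-2))/4 - 26/21)*72 = ((0 + 2)/4 - 26/21)*72 = ((¼)*2 - 26/21)*72 = (½ - 26/21)*72 = -31/42*72 = -372/7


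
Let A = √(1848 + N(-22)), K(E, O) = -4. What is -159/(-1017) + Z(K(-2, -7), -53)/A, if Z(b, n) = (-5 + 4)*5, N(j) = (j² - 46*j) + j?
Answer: 53/339 - 5*√3322/3322 ≈ 0.069592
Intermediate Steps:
N(j) = j² - 45*j
A = √3322 (A = √(1848 - 22*(-45 - 22)) = √(1848 - 22*(-67)) = √(1848 + 1474) = √3322 ≈ 57.637)
Z(b, n) = -5 (Z(b, n) = -1*5 = -5)
-159/(-1017) + Z(K(-2, -7), -53)/A = -159/(-1017) - 5*√3322/3322 = -159*(-1/1017) - 5*√3322/3322 = 53/339 - 5*√3322/3322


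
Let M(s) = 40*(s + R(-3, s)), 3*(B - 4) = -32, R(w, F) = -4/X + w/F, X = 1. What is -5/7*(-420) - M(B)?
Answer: 2126/3 ≈ 708.67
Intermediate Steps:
R(w, F) = -4 + w/F (R(w, F) = -4/1 + w/F = -4*1 + w/F = -4 + w/F)
B = -20/3 (B = 4 + (⅓)*(-32) = 4 - 32/3 = -20/3 ≈ -6.6667)
M(s) = -160 - 120/s + 40*s (M(s) = 40*(s + (-4 - 3/s)) = 40*(-4 + s - 3/s) = -160 - 120/s + 40*s)
-5/7*(-420) - M(B) = -5/7*(-420) - (-160 - 120/(-20/3) + 40*(-20/3)) = -5*⅐*(-420) - (-160 - 120*(-3/20) - 800/3) = -5/7*(-420) - (-160 + 18 - 800/3) = 300 - 1*(-1226/3) = 300 + 1226/3 = 2126/3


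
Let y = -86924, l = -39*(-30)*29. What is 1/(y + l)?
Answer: -1/52994 ≈ -1.8870e-5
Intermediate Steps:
l = 33930 (l = 1170*29 = 33930)
1/(y + l) = 1/(-86924 + 33930) = 1/(-52994) = -1/52994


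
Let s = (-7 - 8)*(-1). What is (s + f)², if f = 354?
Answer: 136161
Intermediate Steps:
s = 15 (s = -15*(-1) = 15)
(s + f)² = (15 + 354)² = 369² = 136161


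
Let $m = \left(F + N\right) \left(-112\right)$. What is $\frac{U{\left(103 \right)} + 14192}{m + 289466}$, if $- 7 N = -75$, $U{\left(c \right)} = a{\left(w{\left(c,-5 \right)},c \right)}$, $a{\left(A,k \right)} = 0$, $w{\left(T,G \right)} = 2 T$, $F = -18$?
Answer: $\frac{7096}{145141} \approx 0.04889$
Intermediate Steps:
$U{\left(c \right)} = 0$
$N = \frac{75}{7}$ ($N = \left(- \frac{1}{7}\right) \left(-75\right) = \frac{75}{7} \approx 10.714$)
$m = 816$ ($m = \left(-18 + \frac{75}{7}\right) \left(-112\right) = \left(- \frac{51}{7}\right) \left(-112\right) = 816$)
$\frac{U{\left(103 \right)} + 14192}{m + 289466} = \frac{0 + 14192}{816 + 289466} = \frac{14192}{290282} = 14192 \cdot \frac{1}{290282} = \frac{7096}{145141}$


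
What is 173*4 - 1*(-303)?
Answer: 995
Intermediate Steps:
173*4 - 1*(-303) = 692 + 303 = 995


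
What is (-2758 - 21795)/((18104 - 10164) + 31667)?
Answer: -24553/39607 ≈ -0.61992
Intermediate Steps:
(-2758 - 21795)/((18104 - 10164) + 31667) = -24553/(7940 + 31667) = -24553/39607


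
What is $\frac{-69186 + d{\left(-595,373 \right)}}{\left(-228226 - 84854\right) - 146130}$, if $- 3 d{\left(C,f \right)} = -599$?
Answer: $\frac{206959}{1377630} \approx 0.15023$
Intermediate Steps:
$d{\left(C,f \right)} = \frac{599}{3}$ ($d{\left(C,f \right)} = \left(- \frac{1}{3}\right) \left(-599\right) = \frac{599}{3}$)
$\frac{-69186 + d{\left(-595,373 \right)}}{\left(-228226 - 84854\right) - 146130} = \frac{-69186 + \frac{599}{3}}{\left(-228226 - 84854\right) - 146130} = - \frac{206959}{3 \left(\left(-228226 - 84854\right) - 146130\right)} = - \frac{206959}{3 \left(-313080 - 146130\right)} = - \frac{206959}{3 \left(-459210\right)} = \left(- \frac{206959}{3}\right) \left(- \frac{1}{459210}\right) = \frac{206959}{1377630}$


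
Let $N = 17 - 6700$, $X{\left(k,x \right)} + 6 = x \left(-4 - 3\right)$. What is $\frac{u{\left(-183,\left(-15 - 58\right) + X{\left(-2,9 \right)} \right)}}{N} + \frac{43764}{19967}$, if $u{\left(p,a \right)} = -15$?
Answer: $\frac{7140837}{3254621} \approx 2.1941$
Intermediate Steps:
$X{\left(k,x \right)} = -6 - 7 x$ ($X{\left(k,x \right)} = -6 + x \left(-4 - 3\right) = -6 + x \left(-7\right) = -6 - 7 x$)
$N = -6683$ ($N = 17 - 6700 = -6683$)
$\frac{u{\left(-183,\left(-15 - 58\right) + X{\left(-2,9 \right)} \right)}}{N} + \frac{43764}{19967} = - \frac{15}{-6683} + \frac{43764}{19967} = \left(-15\right) \left(- \frac{1}{6683}\right) + 43764 \cdot \frac{1}{19967} = \frac{15}{6683} + \frac{43764}{19967} = \frac{7140837}{3254621}$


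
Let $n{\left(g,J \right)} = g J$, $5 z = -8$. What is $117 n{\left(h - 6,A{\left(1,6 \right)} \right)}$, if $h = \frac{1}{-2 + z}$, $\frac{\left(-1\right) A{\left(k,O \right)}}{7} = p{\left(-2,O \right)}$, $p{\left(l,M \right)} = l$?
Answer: $-10283$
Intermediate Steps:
$z = - \frac{8}{5}$ ($z = \frac{1}{5} \left(-8\right) = - \frac{8}{5} \approx -1.6$)
$A{\left(k,O \right)} = 14$ ($A{\left(k,O \right)} = \left(-7\right) \left(-2\right) = 14$)
$h = - \frac{5}{18}$ ($h = \frac{1}{-2 - \frac{8}{5}} = \frac{1}{- \frac{18}{5}} = - \frac{5}{18} \approx -0.27778$)
$n{\left(g,J \right)} = J g$
$117 n{\left(h - 6,A{\left(1,6 \right)} \right)} = 117 \cdot 14 \left(- \frac{5}{18} - 6\right) = 117 \cdot 14 \left(- \frac{113}{18}\right) = 117 \left(- \frac{791}{9}\right) = -10283$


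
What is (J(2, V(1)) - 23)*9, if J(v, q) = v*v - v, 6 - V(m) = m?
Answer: -189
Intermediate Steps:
V(m) = 6 - m
J(v, q) = v² - v
(J(2, V(1)) - 23)*9 = (2*(-1 + 2) - 23)*9 = (2*1 - 23)*9 = (2 - 23)*9 = -21*9 = -189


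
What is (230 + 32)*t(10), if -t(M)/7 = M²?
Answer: -183400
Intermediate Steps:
t(M) = -7*M²
(230 + 32)*t(10) = (230 + 32)*(-7*10²) = 262*(-7*100) = 262*(-700) = -183400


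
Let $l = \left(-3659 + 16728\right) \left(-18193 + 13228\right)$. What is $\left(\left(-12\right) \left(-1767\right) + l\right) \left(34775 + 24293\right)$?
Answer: $-3831527392908$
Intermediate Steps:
$l = -64887585$ ($l = 13069 \left(-4965\right) = -64887585$)
$\left(\left(-12\right) \left(-1767\right) + l\right) \left(34775 + 24293\right) = \left(\left(-12\right) \left(-1767\right) - 64887585\right) \left(34775 + 24293\right) = \left(21204 - 64887585\right) 59068 = \left(-64866381\right) 59068 = -3831527392908$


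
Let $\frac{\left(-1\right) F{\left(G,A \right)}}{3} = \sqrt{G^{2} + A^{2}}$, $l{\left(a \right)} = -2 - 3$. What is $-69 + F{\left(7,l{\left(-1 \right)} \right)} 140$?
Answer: $-69 - 420 \sqrt{74} \approx -3682.0$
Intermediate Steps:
$l{\left(a \right)} = -5$
$F{\left(G,A \right)} = - 3 \sqrt{A^{2} + G^{2}}$ ($F{\left(G,A \right)} = - 3 \sqrt{G^{2} + A^{2}} = - 3 \sqrt{A^{2} + G^{2}}$)
$-69 + F{\left(7,l{\left(-1 \right)} \right)} 140 = -69 + - 3 \sqrt{\left(-5\right)^{2} + 7^{2}} \cdot 140 = -69 + - 3 \sqrt{25 + 49} \cdot 140 = -69 + - 3 \sqrt{74} \cdot 140 = -69 - 420 \sqrt{74}$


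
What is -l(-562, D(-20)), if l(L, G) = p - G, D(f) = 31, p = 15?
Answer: 16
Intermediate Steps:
l(L, G) = 15 - G
-l(-562, D(-20)) = -(15 - 1*31) = -(15 - 31) = -1*(-16) = 16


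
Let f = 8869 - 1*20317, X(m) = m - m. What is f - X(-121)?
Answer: -11448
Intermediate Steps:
X(m) = 0
f = -11448 (f = 8869 - 20317 = -11448)
f - X(-121) = -11448 - 1*0 = -11448 + 0 = -11448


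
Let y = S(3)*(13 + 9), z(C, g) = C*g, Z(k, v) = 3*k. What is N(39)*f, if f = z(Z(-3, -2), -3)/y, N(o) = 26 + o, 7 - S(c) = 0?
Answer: 1755/154 ≈ 11.396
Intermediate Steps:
S(c) = 7 (S(c) = 7 - 1*0 = 7 + 0 = 7)
y = 154 (y = 7*(13 + 9) = 7*22 = 154)
f = 27/154 (f = ((3*(-3))*(-3))/154 = -9*(-3)*(1/154) = 27*(1/154) = 27/154 ≈ 0.17532)
N(39)*f = (26 + 39)*(27/154) = 65*(27/154) = 1755/154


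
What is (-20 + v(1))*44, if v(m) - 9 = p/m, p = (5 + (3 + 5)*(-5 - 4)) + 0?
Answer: -3432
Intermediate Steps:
p = -67 (p = (5 + 8*(-9)) + 0 = (5 - 72) + 0 = -67 + 0 = -67)
v(m) = 9 - 67/m
(-20 + v(1))*44 = (-20 + (9 - 67/1))*44 = (-20 + (9 - 67*1))*44 = (-20 + (9 - 67))*44 = (-20 - 58)*44 = -78*44 = -3432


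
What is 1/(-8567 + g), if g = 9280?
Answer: 1/713 ≈ 0.0014025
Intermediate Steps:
1/(-8567 + g) = 1/(-8567 + 9280) = 1/713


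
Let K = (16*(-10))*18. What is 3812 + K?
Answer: 932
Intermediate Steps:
K = -2880 (K = -160*18 = -2880)
3812 + K = 3812 - 2880 = 932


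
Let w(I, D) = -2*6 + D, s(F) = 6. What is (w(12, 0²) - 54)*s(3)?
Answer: -396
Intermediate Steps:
w(I, D) = -12 + D
(w(12, 0²) - 54)*s(3) = ((-12 + 0²) - 54)*6 = ((-12 + 0) - 54)*6 = (-12 - 54)*6 = -66*6 = -396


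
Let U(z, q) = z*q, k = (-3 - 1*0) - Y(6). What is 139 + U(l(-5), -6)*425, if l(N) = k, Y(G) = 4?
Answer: 17989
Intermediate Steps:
k = -7 (k = (-3 - 1*0) - 1*4 = (-3 + 0) - 4 = -3 - 4 = -7)
l(N) = -7
U(z, q) = q*z
139 + U(l(-5), -6)*425 = 139 - 6*(-7)*425 = 139 + 42*425 = 139 + 17850 = 17989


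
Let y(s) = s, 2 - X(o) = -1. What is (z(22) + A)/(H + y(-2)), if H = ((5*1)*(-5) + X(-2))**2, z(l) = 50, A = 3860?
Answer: 1955/241 ≈ 8.1120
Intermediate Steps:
X(o) = 3 (X(o) = 2 - 1*(-1) = 2 + 1 = 3)
H = 484 (H = ((5*1)*(-5) + 3)**2 = (5*(-5) + 3)**2 = (-25 + 3)**2 = (-22)**2 = 484)
(z(22) + A)/(H + y(-2)) = (50 + 3860)/(484 - 2) = 3910/482 = 3910*(1/482) = 1955/241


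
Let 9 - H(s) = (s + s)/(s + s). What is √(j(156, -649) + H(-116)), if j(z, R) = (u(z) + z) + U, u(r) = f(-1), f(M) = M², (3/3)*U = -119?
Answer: √46 ≈ 6.7823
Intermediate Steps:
U = -119
u(r) = 1 (u(r) = (-1)² = 1)
H(s) = 8 (H(s) = 9 - (s + s)/(s + s) = 9 - 2*s/(2*s) = 9 - 2*s*1/(2*s) = 9 - 1*1 = 9 - 1 = 8)
j(z, R) = -118 + z (j(z, R) = (1 + z) - 119 = -118 + z)
√(j(156, -649) + H(-116)) = √((-118 + 156) + 8) = √(38 + 8) = √46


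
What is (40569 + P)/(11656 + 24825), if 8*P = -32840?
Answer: 36464/36481 ≈ 0.99953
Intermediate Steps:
P = -4105 (P = (1/8)*(-32840) = -4105)
(40569 + P)/(11656 + 24825) = (40569 - 4105)/(11656 + 24825) = 36464/36481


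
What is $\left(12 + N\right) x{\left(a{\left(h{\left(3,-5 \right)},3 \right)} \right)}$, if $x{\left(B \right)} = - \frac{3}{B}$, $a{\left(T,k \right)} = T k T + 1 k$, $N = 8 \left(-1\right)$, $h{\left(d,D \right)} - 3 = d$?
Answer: $- \frac{4}{37} \approx -0.10811$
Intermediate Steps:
$h{\left(d,D \right)} = 3 + d$
$N = -8$
$a{\left(T,k \right)} = k + k T^{2}$ ($a{\left(T,k \right)} = k T^{2} + k = k + k T^{2}$)
$\left(12 + N\right) x{\left(a{\left(h{\left(3,-5 \right)},3 \right)} \right)} = \left(12 - 8\right) \left(- \frac{3}{3 \left(1 + \left(3 + 3\right)^{2}\right)}\right) = 4 \left(- \frac{3}{3 \left(1 + 6^{2}\right)}\right) = 4 \left(- \frac{3}{3 \left(1 + 36\right)}\right) = 4 \left(- \frac{3}{3 \cdot 37}\right) = 4 \left(- \frac{3}{111}\right) = 4 \left(\left(-3\right) \frac{1}{111}\right) = 4 \left(- \frac{1}{37}\right) = - \frac{4}{37}$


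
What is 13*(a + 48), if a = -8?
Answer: 520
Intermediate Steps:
13*(a + 48) = 13*(-8 + 48) = 13*40 = 520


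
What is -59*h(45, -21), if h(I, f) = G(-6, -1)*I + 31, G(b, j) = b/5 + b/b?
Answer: -1298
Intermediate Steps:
G(b, j) = 1 + b/5 (G(b, j) = b*(⅕) + 1 = b/5 + 1 = 1 + b/5)
h(I, f) = 31 - I/5 (h(I, f) = (1 + (⅕)*(-6))*I + 31 = (1 - 6/5)*I + 31 = -I/5 + 31 = 31 - I/5)
-59*h(45, -21) = -59*(31 - ⅕*45) = -59*(31 - 9) = -59*22 = -1298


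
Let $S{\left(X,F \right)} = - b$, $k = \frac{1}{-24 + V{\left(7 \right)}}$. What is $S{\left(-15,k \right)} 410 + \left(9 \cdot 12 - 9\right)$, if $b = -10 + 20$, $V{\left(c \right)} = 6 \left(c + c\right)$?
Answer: $-4001$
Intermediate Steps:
$V{\left(c \right)} = 12 c$ ($V{\left(c \right)} = 6 \cdot 2 c = 12 c$)
$b = 10$
$k = \frac{1}{60}$ ($k = \frac{1}{-24 + 12 \cdot 7} = \frac{1}{-24 + 84} = \frac{1}{60} \approx 0.016667$)
$S{\left(X,F \right)} = -10$ ($S{\left(X,F \right)} = \left(-1\right) 10 = -10$)
$S{\left(-15,k \right)} 410 + \left(9 \cdot 12 - 9\right) = \left(-10\right) 410 + \left(9 \cdot 12 - 9\right) = -4100 + \left(108 - 9\right) = -4100 + 99 = -4001$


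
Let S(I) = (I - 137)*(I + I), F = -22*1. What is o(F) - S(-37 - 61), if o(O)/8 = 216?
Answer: -44332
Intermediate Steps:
F = -22
S(I) = 2*I*(-137 + I) (S(I) = (-137 + I)*(2*I) = 2*I*(-137 + I))
o(O) = 1728 (o(O) = 8*216 = 1728)
o(F) - S(-37 - 61) = 1728 - 2*(-37 - 61)*(-137 + (-37 - 61)) = 1728 - 2*(-98)*(-137 - 98) = 1728 - 2*(-98)*(-235) = 1728 - 1*46060 = 1728 - 46060 = -44332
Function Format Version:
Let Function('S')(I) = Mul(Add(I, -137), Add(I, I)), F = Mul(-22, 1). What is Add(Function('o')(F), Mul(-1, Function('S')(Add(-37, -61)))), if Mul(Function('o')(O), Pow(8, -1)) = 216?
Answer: -44332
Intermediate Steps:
F = -22
Function('S')(I) = Mul(2, I, Add(-137, I)) (Function('S')(I) = Mul(Add(-137, I), Mul(2, I)) = Mul(2, I, Add(-137, I)))
Function('o')(O) = 1728 (Function('o')(O) = Mul(8, 216) = 1728)
Add(Function('o')(F), Mul(-1, Function('S')(Add(-37, -61)))) = Add(1728, Mul(-1, Mul(2, Add(-37, -61), Add(-137, Add(-37, -61))))) = Add(1728, Mul(-1, Mul(2, -98, Add(-137, -98)))) = Add(1728, Mul(-1, Mul(2, -98, -235))) = Add(1728, Mul(-1, 46060)) = Add(1728, -46060) = -44332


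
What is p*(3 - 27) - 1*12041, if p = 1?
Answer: -12065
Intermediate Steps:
p*(3 - 27) - 1*12041 = 1*(3 - 27) - 1*12041 = 1*(-24) - 12041 = -24 - 12041 = -12065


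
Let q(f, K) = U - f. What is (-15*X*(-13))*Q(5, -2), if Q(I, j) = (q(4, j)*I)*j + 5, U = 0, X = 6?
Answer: 52650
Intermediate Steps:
q(f, K) = -f (q(f, K) = 0 - f = -f)
Q(I, j) = 5 - 4*I*j (Q(I, j) = ((-1*4)*I)*j + 5 = (-4*I)*j + 5 = -4*I*j + 5 = 5 - 4*I*j)
(-15*X*(-13))*Q(5, -2) = (-90*(-13))*(5 - 4*5*(-2)) = (-15*(-78))*(5 + 40) = 1170*45 = 52650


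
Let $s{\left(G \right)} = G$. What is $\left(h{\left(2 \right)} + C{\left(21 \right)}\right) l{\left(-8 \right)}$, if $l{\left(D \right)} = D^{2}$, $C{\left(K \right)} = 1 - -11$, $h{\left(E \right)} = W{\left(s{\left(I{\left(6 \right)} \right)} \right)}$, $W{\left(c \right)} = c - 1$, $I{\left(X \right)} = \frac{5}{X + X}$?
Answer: $\frac{2192}{3} \approx 730.67$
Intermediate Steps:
$I{\left(X \right)} = \frac{5}{2 X}$
$W{\left(c \right)} = -1 + c$
$h{\left(E \right)} = - \frac{7}{12}$ ($h{\left(E \right)} = -1 + \frac{5}{2 \cdot 6} = -1 + \frac{5}{2} \cdot \frac{1}{6} = -1 + \frac{5}{12} = - \frac{7}{12}$)
$C{\left(K \right)} = 12$ ($C{\left(K \right)} = 1 + 11 = 12$)
$\left(h{\left(2 \right)} + C{\left(21 \right)}\right) l{\left(-8 \right)} = \left(- \frac{7}{12} + 12\right) \left(-8\right)^{2} = \frac{137}{12} \cdot 64 = \frac{2192}{3}$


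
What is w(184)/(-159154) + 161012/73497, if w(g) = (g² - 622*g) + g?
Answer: 15767725312/5848670769 ≈ 2.6959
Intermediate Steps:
w(g) = g² - 621*g
w(184)/(-159154) + 161012/73497 = (184*(-621 + 184))/(-159154) + 161012/73497 = (184*(-437))*(-1/159154) + 161012*(1/73497) = -80408*(-1/159154) + 161012/73497 = 40204/79577 + 161012/73497 = 15767725312/5848670769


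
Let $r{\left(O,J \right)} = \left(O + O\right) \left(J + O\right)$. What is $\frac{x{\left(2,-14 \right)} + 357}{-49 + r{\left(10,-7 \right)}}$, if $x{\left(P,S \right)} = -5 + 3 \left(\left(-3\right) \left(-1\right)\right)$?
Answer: $\frac{361}{11} \approx 32.818$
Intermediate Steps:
$x{\left(P,S \right)} = 4$ ($x{\left(P,S \right)} = -5 + 3 \cdot 3 = -5 + 9 = 4$)
$r{\left(O,J \right)} = 2 O \left(J + O\right)$
$\frac{x{\left(2,-14 \right)} + 357}{-49 + r{\left(10,-7 \right)}} = \frac{4 + 357}{-49 + 2 \cdot 10 \left(-7 + 10\right)} = \frac{361}{-49 + 2 \cdot 10 \cdot 3} = \frac{361}{-49 + 60} = \frac{361}{11}$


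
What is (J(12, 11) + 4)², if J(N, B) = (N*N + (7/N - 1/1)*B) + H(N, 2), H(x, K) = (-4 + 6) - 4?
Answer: 2879809/144 ≈ 19999.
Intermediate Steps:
H(x, K) = -2 (H(x, K) = 2 - 4 = -2)
J(N, B) = -2 + N² + B*(-1 + 7/N) (J(N, B) = (N*N + (7/N - 1/1)*B) - 2 = (N² + (7/N - 1*1)*B) - 2 = (N² + (7/N - 1)*B) - 2 = (N² + (-1 + 7/N)*B) - 2 = (N² + B*(-1 + 7/N)) - 2 = -2 + N² + B*(-1 + 7/N))
(J(12, 11) + 4)² = ((-2 + 12² - 1*11 + 7*11/12) + 4)² = ((-2 + 144 - 11 + 7*11*(1/12)) + 4)² = ((-2 + 144 - 11 + 77/12) + 4)² = (1649/12 + 4)² = (1697/12)² = 2879809/144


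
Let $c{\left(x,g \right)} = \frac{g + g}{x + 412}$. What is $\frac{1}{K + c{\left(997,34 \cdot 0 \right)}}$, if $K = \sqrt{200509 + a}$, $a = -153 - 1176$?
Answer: $\frac{\sqrt{49795}}{99590} \approx 0.0022407$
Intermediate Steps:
$a = -1329$ ($a = -153 - 1176 = -1329$)
$c{\left(x,g \right)} = \frac{2 g}{412 + x}$
$K = 2 \sqrt{49795}$ ($K = \sqrt{200509 - 1329} = \sqrt{199180} = 2 \sqrt{49795} \approx 446.3$)
$\frac{1}{K + c{\left(997,34 \cdot 0 \right)}} = \frac{1}{2 \sqrt{49795} + \frac{2 \cdot 34 \cdot 0}{412 + 997}} = \frac{1}{2 \sqrt{49795} + 2 \cdot 0 \cdot \frac{1}{1409}} = \frac{1}{2 \sqrt{49795} + 0} = \frac{1}{2 \sqrt{49795}} = \frac{\sqrt{49795}}{99590}$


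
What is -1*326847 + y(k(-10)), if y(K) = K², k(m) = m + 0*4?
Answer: -326747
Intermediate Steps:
k(m) = m (k(m) = m + 0 = m)
-1*326847 + y(k(-10)) = -1*326847 + (-10)² = -326847 + 100 = -326747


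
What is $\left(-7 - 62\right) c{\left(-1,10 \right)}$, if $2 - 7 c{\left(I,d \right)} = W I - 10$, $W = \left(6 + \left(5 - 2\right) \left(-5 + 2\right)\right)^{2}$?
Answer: $-207$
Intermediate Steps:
$W = 9$ ($W = \left(6 + 3 \left(-3\right)\right)^{2} = \left(6 - 9\right)^{2} = \left(-3\right)^{2} = 9$)
$c{\left(I,d \right)} = \frac{12}{7} - \frac{9 I}{7}$ ($c{\left(I,d \right)} = \frac{2}{7} - \frac{9 I - 10}{7} = \frac{2}{7} - \frac{-10 + 9 I}{7} = \frac{2}{7} - \left(- \frac{10}{7} + \frac{9 I}{7}\right) = \frac{12}{7} - \frac{9 I}{7}$)
$\left(-7 - 62\right) c{\left(-1,10 \right)} = \left(-7 - 62\right) \left(\frac{12}{7} - - \frac{9}{7}\right) = - 69 \left(\frac{12}{7} + \frac{9}{7}\right) = \left(-69\right) 3 = -207$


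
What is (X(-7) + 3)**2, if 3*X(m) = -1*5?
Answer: 16/9 ≈ 1.7778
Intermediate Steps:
X(m) = -5/3 (X(m) = (-1*5)/3 = (1/3)*(-5) = -5/3)
(X(-7) + 3)**2 = (-5/3 + 3)**2 = (4/3)**2 = 16/9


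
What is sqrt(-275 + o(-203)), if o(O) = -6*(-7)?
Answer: I*sqrt(233) ≈ 15.264*I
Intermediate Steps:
o(O) = 42
sqrt(-275 + o(-203)) = sqrt(-275 + 42) = sqrt(-233) = I*sqrt(233)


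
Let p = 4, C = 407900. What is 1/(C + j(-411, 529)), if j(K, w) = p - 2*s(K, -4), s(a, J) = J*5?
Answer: 1/407944 ≈ 2.4513e-6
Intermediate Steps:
s(a, J) = 5*J
j(K, w) = 44 (j(K, w) = 4 - 10*(-4) = 4 - 2*(-20) = 4 + 40 = 44)
1/(C + j(-411, 529)) = 1/(407900 + 44) = 1/407944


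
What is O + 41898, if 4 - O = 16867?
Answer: 25035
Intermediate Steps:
O = -16863 (O = 4 - 1*16867 = 4 - 16867 = -16863)
O + 41898 = -16863 + 41898 = 25035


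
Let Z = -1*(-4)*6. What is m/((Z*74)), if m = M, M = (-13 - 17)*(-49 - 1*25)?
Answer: 5/4 ≈ 1.2500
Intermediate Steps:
Z = 24 (Z = 4*6 = 24)
M = 2220 (M = -30*(-49 - 25) = -30*(-74) = 2220)
m = 2220
m/((Z*74)) = 2220/((24*74)) = 2220/1776 = 2220*(1/1776) = 5/4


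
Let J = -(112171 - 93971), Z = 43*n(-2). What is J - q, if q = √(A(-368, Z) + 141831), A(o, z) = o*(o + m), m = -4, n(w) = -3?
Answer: -18200 - √278727 ≈ -18728.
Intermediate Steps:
Z = -129 (Z = 43*(-3) = -129)
A(o, z) = o*(-4 + o) (A(o, z) = o*(o - 4) = o*(-4 + o))
q = √278727 (q = √(-368*(-4 - 368) + 141831) = √(-368*(-372) + 141831) = √(136896 + 141831) = √278727 ≈ 527.95)
J = -18200 (J = -1*18200 = -18200)
J - q = -18200 - √278727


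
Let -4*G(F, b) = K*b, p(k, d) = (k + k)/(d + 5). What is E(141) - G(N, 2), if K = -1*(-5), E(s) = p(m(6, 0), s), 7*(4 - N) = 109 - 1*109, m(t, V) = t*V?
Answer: 5/2 ≈ 2.5000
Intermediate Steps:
m(t, V) = V*t
N = 4 (N = 4 - (109 - 1*109)/7 = 4 - (109 - 109)/7 = 4 - ⅐*0 = 4 + 0 = 4)
p(k, d) = 2*k/(5 + d) (p(k, d) = (2*k)/(5 + d) = 2*k/(5 + d))
E(s) = 0 (E(s) = 2*(0*6)/(5 + s) = 2*0/(5 + s) = 0)
K = 5
G(F, b) = -5*b/4
E(141) - G(N, 2) = 0 - (-5)*2/4 = 0 - 1*(-5/2) = 0 + 5/2 = 5/2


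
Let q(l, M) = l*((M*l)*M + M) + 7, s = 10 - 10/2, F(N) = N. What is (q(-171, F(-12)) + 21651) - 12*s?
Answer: 4234354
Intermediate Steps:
s = 5 (s = 10 - 10/2 = 10 - 5*1 = 10 - 5 = 5)
q(l, M) = 7 + l*(M + l*M²) (q(l, M) = l*(l*M² + M) + 7 = l*(M + l*M²) + 7 = 7 + l*(M + l*M²))
(q(-171, F(-12)) + 21651) - 12*s = ((7 - 12*(-171) + (-12)²*(-171)²) + 21651) - 12*5 = ((7 + 2052 + 144*29241) + 21651) - 60 = ((7 + 2052 + 4210704) + 21651) - 60 = (4212763 + 21651) - 60 = 4234414 - 60 = 4234354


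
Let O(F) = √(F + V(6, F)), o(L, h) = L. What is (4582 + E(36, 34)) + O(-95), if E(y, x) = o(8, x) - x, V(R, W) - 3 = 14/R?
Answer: 4556 + I*√807/3 ≈ 4556.0 + 9.4693*I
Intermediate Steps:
V(R, W) = 3 + 14/R
O(F) = √(16/3 + F) (O(F) = √(F + (3 + 14/6)) = √(F + (3 + 14*(⅙))) = √(F + (3 + 7/3)) = √(F + 16/3) = √(16/3 + F))
E(y, x) = 8 - x
(4582 + E(36, 34)) + O(-95) = (4582 + (8 - 1*34)) + √(48 + 9*(-95))/3 = (4582 + (8 - 34)) + √(48 - 855)/3 = (4582 - 26) + √(-807)/3 = 4556 + (I*√807)/3 = 4556 + I*√807/3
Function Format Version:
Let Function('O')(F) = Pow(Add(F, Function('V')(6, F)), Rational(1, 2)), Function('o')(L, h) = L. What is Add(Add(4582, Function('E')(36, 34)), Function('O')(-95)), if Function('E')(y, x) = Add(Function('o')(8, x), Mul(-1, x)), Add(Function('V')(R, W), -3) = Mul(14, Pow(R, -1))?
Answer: Add(4556, Mul(Rational(1, 3), I, Pow(807, Rational(1, 2)))) ≈ Add(4556.0, Mul(9.4693, I))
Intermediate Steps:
Function('V')(R, W) = Add(3, Mul(14, Pow(R, -1)))
Function('O')(F) = Pow(Add(Rational(16, 3), F), Rational(1, 2)) (Function('O')(F) = Pow(Add(F, Add(3, Mul(14, Pow(6, -1)))), Rational(1, 2)) = Pow(Add(F, Add(3, Mul(14, Rational(1, 6)))), Rational(1, 2)) = Pow(Add(F, Add(3, Rational(7, 3))), Rational(1, 2)) = Pow(Add(F, Rational(16, 3)), Rational(1, 2)) = Pow(Add(Rational(16, 3), F), Rational(1, 2)))
Function('E')(y, x) = Add(8, Mul(-1, x))
Add(Add(4582, Function('E')(36, 34)), Function('O')(-95)) = Add(Add(4582, Add(8, Mul(-1, 34))), Mul(Rational(1, 3), Pow(Add(48, Mul(9, -95)), Rational(1, 2)))) = Add(Add(4582, Add(8, -34)), Mul(Rational(1, 3), Pow(Add(48, -855), Rational(1, 2)))) = Add(Add(4582, -26), Mul(Rational(1, 3), Pow(-807, Rational(1, 2)))) = Add(4556, Mul(Rational(1, 3), Mul(I, Pow(807, Rational(1, 2))))) = Add(4556, Mul(Rational(1, 3), I, Pow(807, Rational(1, 2))))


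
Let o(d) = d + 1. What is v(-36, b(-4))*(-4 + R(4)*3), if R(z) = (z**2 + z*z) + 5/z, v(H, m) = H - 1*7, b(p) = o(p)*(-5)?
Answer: -16469/4 ≈ -4117.3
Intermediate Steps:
o(d) = 1 + d
b(p) = -5 - 5*p (b(p) = (1 + p)*(-5) = -5 - 5*p)
v(H, m) = -7 + H (v(H, m) = H - 7 = -7 + H)
R(z) = 2*z**2 + 5/z (R(z) = (z**2 + z**2) + 5/z = 2*z**2 + 5/z)
v(-36, b(-4))*(-4 + R(4)*3) = (-7 - 36)*(-4 + ((5 + 2*4**3)/4)*3) = -43*(-4 + ((5 + 2*64)/4)*3) = -43*(-4 + ((5 + 128)/4)*3) = -43*(-4 + ((1/4)*133)*3) = -43*(-4 + (133/4)*3) = -43*(-4 + 399/4) = -43*383/4 = -16469/4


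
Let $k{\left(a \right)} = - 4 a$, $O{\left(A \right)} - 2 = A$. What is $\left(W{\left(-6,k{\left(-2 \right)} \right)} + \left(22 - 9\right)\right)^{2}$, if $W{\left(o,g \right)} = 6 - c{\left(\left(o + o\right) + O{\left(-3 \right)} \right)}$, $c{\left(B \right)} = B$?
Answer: $1024$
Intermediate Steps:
$O{\left(A \right)} = 2 + A$
$W{\left(o,g \right)} = 7 - 2 o$ ($W{\left(o,g \right)} = 6 - \left(\left(o + o\right) + \left(2 - 3\right)\right) = 6 - \left(2 o - 1\right) = 6 - \left(-1 + 2 o\right) = 7 - 2 o$)
$\left(W{\left(-6,k{\left(-2 \right)} \right)} + \left(22 - 9\right)\right)^{2} = \left(\left(7 - -12\right) + \left(22 - 9\right)\right)^{2} = \left(\left(7 + 12\right) + \left(22 - 9\right)\right)^{2} = \left(19 + 13\right)^{2} = 32^{2} = 1024$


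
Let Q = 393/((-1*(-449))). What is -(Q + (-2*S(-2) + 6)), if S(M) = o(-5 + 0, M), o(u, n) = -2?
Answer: -4883/449 ≈ -10.875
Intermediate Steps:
S(M) = -2
Q = 393/449 ≈ 0.87528
-(Q + (-2*S(-2) + 6)) = -(393/449 + (-2*(-2) + 6)) = -(393/449 + (4 + 6)) = -(393/449 + 10) = -1*4883/449 = -4883/449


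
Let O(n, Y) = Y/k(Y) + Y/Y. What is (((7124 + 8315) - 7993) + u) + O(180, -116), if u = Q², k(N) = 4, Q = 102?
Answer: 17822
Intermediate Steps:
u = 10404 (u = 102² = 10404)
O(n, Y) = 1 + Y/4 (O(n, Y) = Y/4 + Y/Y = Y*(¼) + 1 = Y/4 + 1 = 1 + Y/4)
(((7124 + 8315) - 7993) + u) + O(180, -116) = (((7124 + 8315) - 7993) + 10404) + (1 + (¼)*(-116)) = ((15439 - 7993) + 10404) + (1 - 29) = (7446 + 10404) - 28 = 17850 - 28 = 17822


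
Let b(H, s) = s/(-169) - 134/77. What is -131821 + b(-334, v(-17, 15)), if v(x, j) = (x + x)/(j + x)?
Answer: -1715410628/13013 ≈ -1.3182e+5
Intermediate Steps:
v(x, j) = 2*x/(j + x) (v(x, j) = (2*x)/(j + x) = 2*x/(j + x))
b(H, s) = -134/77 - s/169 (b(H, s) = s*(-1/169) - 134*1/77 = -s/169 - 134/77 = -134/77 - s/169)
-131821 + b(-334, v(-17, 15)) = -131821 + (-134/77 - 2*(-17)/(169*(15 - 17))) = -131821 + (-134/77 - 2*(-17)/(169*(-2))) = -131821 + (-134/77 - 2*(-17)*(-1)/(169*2)) = -131821 + (-134/77 - 1/169*17) = -131821 + (-134/77 - 17/169) = -131821 - 23955/13013 = -1715410628/13013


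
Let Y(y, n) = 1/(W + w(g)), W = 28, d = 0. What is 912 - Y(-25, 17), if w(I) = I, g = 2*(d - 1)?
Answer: 23711/26 ≈ 911.96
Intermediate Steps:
g = -2 (g = 2*(0 - 1) = 2*(-1) = -2)
Y(y, n) = 1/26 (Y(y, n) = 1/(28 - 2) = 1/26)
912 - Y(-25, 17) = 912 - 1*1/26 = 912 - 1/26 = 23711/26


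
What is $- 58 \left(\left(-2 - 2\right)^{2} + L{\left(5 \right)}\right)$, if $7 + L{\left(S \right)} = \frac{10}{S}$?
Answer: $-638$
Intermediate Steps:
$L{\left(S \right)} = -7 + \frac{10}{S}$
$- 58 \left(\left(-2 - 2\right)^{2} + L{\left(5 \right)}\right) = - 58 \left(\left(-2 - 2\right)^{2} - \left(7 - \frac{10}{5}\right)\right) = - 58 \left(\left(-4\right)^{2} + \left(-7 + 10 \cdot \frac{1}{5}\right)\right) = - 58 \left(16 + \left(-7 + 2\right)\right) = - 58 \left(16 - 5\right) = \left(-58\right) 11 = -638$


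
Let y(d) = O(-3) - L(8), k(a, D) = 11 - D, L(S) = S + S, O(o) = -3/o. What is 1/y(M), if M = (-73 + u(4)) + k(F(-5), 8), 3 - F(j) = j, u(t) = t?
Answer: -1/15 ≈ -0.066667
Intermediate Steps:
F(j) = 3 - j
L(S) = 2*S
M = -66 (M = (-73 + 4) + (11 - 1*8) = -69 + (11 - 8) = -69 + 3 = -66)
y(d) = -15 (y(d) = -3/(-3) - 2*8 = -3*(-⅓) - 1*16 = 1 - 16 = -15)
1/y(M) = 1/(-15) = -1/15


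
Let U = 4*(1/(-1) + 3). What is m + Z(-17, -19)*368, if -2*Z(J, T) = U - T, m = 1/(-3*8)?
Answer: -119233/24 ≈ -4968.0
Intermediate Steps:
m = -1/24 (m = 1/(-24) = -1/24 ≈ -0.041667)
U = 8 (U = 4*(-1 + 3) = 4*2 = 8)
Z(J, T) = -4 + T/2 (Z(J, T) = -(8 - T)/2 = -4 + T/2)
m + Z(-17, -19)*368 = -1/24 + (-4 + (½)*(-19))*368 = -1/24 + (-4 - 19/2)*368 = -1/24 - 27/2*368 = -1/24 - 4968 = -119233/24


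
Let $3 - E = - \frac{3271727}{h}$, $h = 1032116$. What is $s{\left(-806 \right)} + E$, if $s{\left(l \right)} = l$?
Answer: $- \frac{825517421}{1032116} \approx -799.83$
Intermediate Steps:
$E = \frac{6368075}{1032116}$ ($E = 3 - - \frac{3271727}{1032116} = 3 + \frac{3271727}{1032116} = \frac{6368075}{1032116} \approx 6.1699$)
$s{\left(-806 \right)} + E = -806 + \frac{6368075}{1032116} = - \frac{825517421}{1032116}$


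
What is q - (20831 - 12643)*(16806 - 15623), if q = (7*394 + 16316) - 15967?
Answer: -9683297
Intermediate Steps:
q = 3107 (q = (2758 + 16316) - 15967 = 19074 - 15967 = 3107)
q - (20831 - 12643)*(16806 - 15623) = 3107 - (20831 - 12643)*(16806 - 15623) = 3107 - 8188*1183 = 3107 - 1*9686404 = 3107 - 9686404 = -9683297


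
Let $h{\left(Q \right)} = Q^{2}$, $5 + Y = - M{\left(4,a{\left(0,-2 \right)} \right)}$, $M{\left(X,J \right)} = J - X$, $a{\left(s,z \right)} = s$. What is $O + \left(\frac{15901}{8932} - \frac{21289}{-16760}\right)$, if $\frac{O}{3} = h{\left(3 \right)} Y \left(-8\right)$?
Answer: $\frac{8197980807}{37425080} \approx 219.05$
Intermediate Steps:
$Y = -1$ ($Y = -5 - \left(0 - 4\right) = -5 - -4 = -5 + 4 = -1$)
$O = 216$ ($O = 3 \cdot 3^{2} \left(-1\right) \left(-8\right) = 3 \cdot 9 \left(-1\right) \left(-8\right) = 3 \left(\left(-9\right) \left(-8\right)\right) = 3 \cdot 72 = 216$)
$O + \left(\frac{15901}{8932} - \frac{21289}{-16760}\right) = 216 + \left(\frac{15901}{8932} - \frac{21289}{-16760}\right) = 216 + \left(15901 \cdot \frac{1}{8932} - - \frac{21289}{16760}\right) = 216 + \left(\frac{15901}{8932} + \frac{21289}{16760}\right) = 216 + \frac{114163527}{37425080} = \frac{8197980807}{37425080}$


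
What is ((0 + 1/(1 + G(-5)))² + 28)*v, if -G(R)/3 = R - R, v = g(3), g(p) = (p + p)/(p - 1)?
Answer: 87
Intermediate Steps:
g(p) = 2*p/(-1 + p) (g(p) = (2*p)/(-1 + p) = 2*p/(-1 + p))
v = 3 (v = 2*3/(-1 + 3) = 2*3/2 = 2*3*(½) = 3)
G(R) = 0 (G(R) = -3*(R - R) = -3*0 = 0)
((0 + 1/(1 + G(-5)))² + 28)*v = ((0 + 1/(1 + 0))² + 28)*3 = ((0 + 1/1)² + 28)*3 = ((0 + 1)² + 28)*3 = (1² + 28)*3 = (1 + 28)*3 = 29*3 = 87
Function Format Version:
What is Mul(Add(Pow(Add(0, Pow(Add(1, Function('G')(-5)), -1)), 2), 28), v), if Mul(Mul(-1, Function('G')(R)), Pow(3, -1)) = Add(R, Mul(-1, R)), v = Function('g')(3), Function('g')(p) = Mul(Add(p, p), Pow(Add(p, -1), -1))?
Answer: 87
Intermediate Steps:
Function('g')(p) = Mul(2, p, Pow(Add(-1, p), -1)) (Function('g')(p) = Mul(Mul(2, p), Pow(Add(-1, p), -1)) = Mul(2, p, Pow(Add(-1, p), -1)))
v = 3 (v = Mul(2, 3, Pow(Add(-1, 3), -1)) = Mul(2, 3, Pow(2, -1)) = Mul(2, 3, Rational(1, 2)) = 3)
Function('G')(R) = 0 (Function('G')(R) = Mul(-3, Add(R, Mul(-1, R))) = Mul(-3, 0) = 0)
Mul(Add(Pow(Add(0, Pow(Add(1, Function('G')(-5)), -1)), 2), 28), v) = Mul(Add(Pow(Add(0, Pow(Add(1, 0), -1)), 2), 28), 3) = Mul(Add(Pow(Add(0, Pow(1, -1)), 2), 28), 3) = Mul(Add(Pow(Add(0, 1), 2), 28), 3) = Mul(Add(Pow(1, 2), 28), 3) = Mul(Add(1, 28), 3) = Mul(29, 3) = 87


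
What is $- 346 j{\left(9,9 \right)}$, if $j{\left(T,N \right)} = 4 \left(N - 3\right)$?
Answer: $-8304$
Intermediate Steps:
$j{\left(T,N \right)} = -12 + 4 N$ ($j{\left(T,N \right)} = 4 \left(-3 + N\right) = -12 + 4 N$)
$- 346 j{\left(9,9 \right)} = - 346 \left(-12 + 4 \cdot 9\right) = - 346 \left(-12 + 36\right) = \left(-346\right) 24 = -8304$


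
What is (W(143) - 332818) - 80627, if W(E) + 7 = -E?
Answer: -413595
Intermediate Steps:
W(E) = -7 - E
(W(143) - 332818) - 80627 = ((-7 - 1*143) - 332818) - 80627 = ((-7 - 143) - 332818) - 80627 = (-150 - 332818) - 80627 = -332968 - 80627 = -413595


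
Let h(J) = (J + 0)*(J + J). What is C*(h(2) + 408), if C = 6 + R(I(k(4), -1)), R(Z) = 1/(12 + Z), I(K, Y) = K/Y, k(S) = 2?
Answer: 12688/5 ≈ 2537.6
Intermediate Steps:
h(J) = 2*J**2 (h(J) = J*(2*J) = 2*J**2)
C = 61/10 (C = 6 + 1/(12 + 2/(-1)) = 6 + 1/(12 + 2*(-1)) = 6 + 1/(12 - 2) = 6 + 1/10 = 61/10 ≈ 6.1000)
C*(h(2) + 408) = 61*(2*2**2 + 408)/10 = 61*(2*4 + 408)/10 = 61*(8 + 408)/10 = (61/10)*416 = 12688/5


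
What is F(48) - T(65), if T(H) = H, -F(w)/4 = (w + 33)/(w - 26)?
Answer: -877/11 ≈ -79.727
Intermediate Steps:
F(w) = -4*(33 + w)/(-26 + w) (F(w) = -4*(w + 33)/(w - 26) = -4*(33 + w)/(-26 + w))
F(48) - T(65) = 4*(-33 - 1*48)/(-26 + 48) - 1*65 = 4*(-33 - 48)/22 - 65 = 4*(1/22)*(-81) - 65 = -162/11 - 65 = -877/11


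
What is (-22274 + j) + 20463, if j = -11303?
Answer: -13114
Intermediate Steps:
(-22274 + j) + 20463 = (-22274 - 11303) + 20463 = -33577 + 20463 = -13114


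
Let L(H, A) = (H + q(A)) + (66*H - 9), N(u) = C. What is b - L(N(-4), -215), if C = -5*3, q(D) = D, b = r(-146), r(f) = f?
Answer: 1083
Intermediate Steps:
b = -146
C = -15
N(u) = -15
L(H, A) = -9 + A + 67*H (L(H, A) = (H + A) + (66*H - 9) = (A + H) + (-9 + 66*H) = -9 + A + 67*H)
b - L(N(-4), -215) = -146 - (-9 - 215 + 67*(-15)) = -146 - (-9 - 215 - 1005) = -146 - 1*(-1229) = -146 + 1229 = 1083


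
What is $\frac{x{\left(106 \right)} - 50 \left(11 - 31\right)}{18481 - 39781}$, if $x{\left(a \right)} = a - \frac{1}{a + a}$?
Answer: $- \frac{78157}{1505200} \approx -0.051925$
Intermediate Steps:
$x{\left(a \right)} = a - \frac{1}{2 a}$
$\frac{x{\left(106 \right)} - 50 \left(11 - 31\right)}{18481 - 39781} = \frac{\left(106 - \frac{1}{2 \cdot 106}\right) - 50 \left(11 - 31\right)}{18481 - 39781} = \frac{\left(106 - \frac{1}{212}\right) - -1000}{-21300} = \left(\left(106 - \frac{1}{212}\right) + 1000\right) \left(- \frac{1}{21300}\right) = \left(\frac{22471}{212} + 1000\right) \left(- \frac{1}{21300}\right) = \frac{234471}{212} \left(- \frac{1}{21300}\right) = - \frac{78157}{1505200}$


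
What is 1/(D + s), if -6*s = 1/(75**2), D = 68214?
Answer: 33750/2302222499 ≈ 1.4660e-5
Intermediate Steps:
s = -1/33750 (s = -1/(6*(75**2)) = -1/6/5625 = -1/6*1/5625 = -1/33750 ≈ -2.9630e-5)
1/(D + s) = 1/(68214 - 1/33750) = 1/(2302222499/33750) = 33750/2302222499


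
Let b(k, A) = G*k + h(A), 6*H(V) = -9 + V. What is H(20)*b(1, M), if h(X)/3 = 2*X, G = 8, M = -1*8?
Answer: -220/3 ≈ -73.333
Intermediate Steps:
M = -8
H(V) = -3/2 + V/6 (H(V) = (-9 + V)/6 = -3/2 + V/6)
h(X) = 6*X (h(X) = 3*(2*X) = 6*X)
b(k, A) = 6*A + 8*k (b(k, A) = 8*k + 6*A = 6*A + 8*k)
H(20)*b(1, M) = (-3/2 + (⅙)*20)*(6*(-8) + 8*1) = (-3/2 + 10/3)*(-48 + 8) = (11/6)*(-40) = -220/3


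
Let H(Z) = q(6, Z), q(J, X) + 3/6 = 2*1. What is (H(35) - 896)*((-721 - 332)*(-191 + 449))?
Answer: 243012393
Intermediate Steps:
q(J, X) = 3/2 (q(J, X) = -½ + 2*1 = -½ + 2 = 3/2)
H(Z) = 3/2
(H(35) - 896)*((-721 - 332)*(-191 + 449)) = (3/2 - 896)*((-721 - 332)*(-191 + 449)) = -(-1883817)*258/2 = -1789/2*(-271674) = 243012393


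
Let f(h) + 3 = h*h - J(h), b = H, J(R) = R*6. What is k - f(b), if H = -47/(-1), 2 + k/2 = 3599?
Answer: 5270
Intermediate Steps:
k = 7194 (k = -4 + 2*3599 = -4 + 7198 = 7194)
H = 47 (H = -47*(-1) = 47)
J(R) = 6*R
b = 47
f(h) = -3 + h² - 6*h (f(h) = -3 + (h*h - 6*h) = -3 + (h² - 6*h) = -3 + h² - 6*h)
k - f(b) = 7194 - (-3 + 47² - 6*47) = 7194 - (-3 + 2209 - 282) = 7194 - 1*1924 = 7194 - 1924 = 5270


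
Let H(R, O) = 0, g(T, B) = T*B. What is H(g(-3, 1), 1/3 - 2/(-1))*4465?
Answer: 0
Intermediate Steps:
g(T, B) = B*T
H(g(-3, 1), 1/3 - 2/(-1))*4465 = 0*4465 = 0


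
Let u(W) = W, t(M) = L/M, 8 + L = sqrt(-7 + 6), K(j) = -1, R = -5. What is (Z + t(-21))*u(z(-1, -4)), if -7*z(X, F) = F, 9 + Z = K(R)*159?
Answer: -14080/147 - 4*I/147 ≈ -95.782 - 0.027211*I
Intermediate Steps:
L = -8 + I (L = -8 + sqrt(-7 + 6) = -8 + sqrt(-1) = -8 + I ≈ -8.0 + 1.0*I)
t(M) = (-8 + I)/M
Z = -168 (Z = -9 - 1*159 = -9 - 159 = -168)
z(X, F) = -F/7
(Z + t(-21))*u(z(-1, -4)) = (-168 + (-8 + I)/(-21))*(-1/7*(-4)) = (-168 - (-8 + I)/21)*(4/7) = (-168 + (8/21 - I/21))*(4/7) = (-3520/21 - I/21)*(4/7) = -14080/147 - 4*I/147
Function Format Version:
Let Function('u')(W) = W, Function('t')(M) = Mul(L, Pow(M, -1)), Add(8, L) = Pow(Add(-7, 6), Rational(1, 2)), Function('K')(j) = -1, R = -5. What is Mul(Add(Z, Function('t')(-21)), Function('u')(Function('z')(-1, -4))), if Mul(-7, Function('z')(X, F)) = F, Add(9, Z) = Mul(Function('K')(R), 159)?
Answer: Add(Rational(-14080, 147), Mul(Rational(-4, 147), I)) ≈ Add(-95.782, Mul(-0.027211, I))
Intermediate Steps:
L = Add(-8, I) (L = Add(-8, Pow(Add(-7, 6), Rational(1, 2))) = Add(-8, Pow(-1, Rational(1, 2))) = Add(-8, I) ≈ Add(-8.0000, Mul(1.0000, I)))
Function('t')(M) = Mul(Pow(M, -1), Add(-8, I)) (Function('t')(M) = Mul(Add(-8, I), Pow(M, -1)) = Mul(Pow(M, -1), Add(-8, I)))
Z = -168 (Z = Add(-9, Mul(-1, 159)) = Add(-9, -159) = -168)
Function('z')(X, F) = Mul(Rational(-1, 7), F)
Mul(Add(Z, Function('t')(-21)), Function('u')(Function('z')(-1, -4))) = Mul(Add(-168, Mul(Pow(-21, -1), Add(-8, I))), Mul(Rational(-1, 7), -4)) = Mul(Add(-168, Mul(Rational(-1, 21), Add(-8, I))), Rational(4, 7)) = Mul(Add(-168, Add(Rational(8, 21), Mul(Rational(-1, 21), I))), Rational(4, 7)) = Mul(Add(Rational(-3520, 21), Mul(Rational(-1, 21), I)), Rational(4, 7)) = Add(Rational(-14080, 147), Mul(Rational(-4, 147), I))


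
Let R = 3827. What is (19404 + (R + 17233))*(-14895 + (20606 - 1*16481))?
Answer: -435797280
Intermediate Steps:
(19404 + (R + 17233))*(-14895 + (20606 - 1*16481)) = (19404 + (3827 + 17233))*(-14895 + (20606 - 1*16481)) = (19404 + 21060)*(-14895 + (20606 - 16481)) = 40464*(-14895 + 4125) = 40464*(-10770) = -435797280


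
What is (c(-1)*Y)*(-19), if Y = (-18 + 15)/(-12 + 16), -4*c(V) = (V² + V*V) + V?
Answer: -57/16 ≈ -3.5625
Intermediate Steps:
c(V) = -V²/2 - V/4 (c(V) = -((V² + V*V) + V)/4 = -((V² + V²) + V)/4 = -(2*V² + V)/4 = -(V + 2*V²)/4 = -V²/2 - V/4)
Y = -¾ (Y = -3/4 = -3*¼ = -¾ ≈ -0.75000)
(c(-1)*Y)*(-19) = (-¼*(-1)*(1 + 2*(-1))*(-¾))*(-19) = (-¼*(-1)*(1 - 2)*(-¾))*(-19) = (-¼*(-1)*(-1)*(-¾))*(-19) = -¼*(-¾)*(-19) = (3/16)*(-19) = -57/16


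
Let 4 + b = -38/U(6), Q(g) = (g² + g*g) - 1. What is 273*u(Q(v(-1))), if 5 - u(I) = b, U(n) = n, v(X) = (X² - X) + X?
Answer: 4186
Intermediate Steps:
v(X) = X²
Q(g) = -1 + 2*g² (Q(g) = (g² + g²) - 1 = 2*g² - 1 = -1 + 2*g²)
b = -31/3 (b = -4 - 38/6 = -4 - 38*⅙ = -4 - 19/3 = -31/3 ≈ -10.333)
u(I) = 46/3 (u(I) = 5 - 1*(-31/3) = 5 + 31/3 = 46/3)
273*u(Q(v(-1))) = 273*(46/3) = 4186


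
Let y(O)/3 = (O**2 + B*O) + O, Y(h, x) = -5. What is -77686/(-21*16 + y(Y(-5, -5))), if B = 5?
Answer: 77686/351 ≈ 221.33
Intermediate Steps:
y(O) = 3*O**2 + 18*O (y(O) = 3*((O**2 + 5*O) + O) = 3*(O**2 + 6*O) = 3*O**2 + 18*O)
-77686/(-21*16 + y(Y(-5, -5))) = -77686/(-21*16 + 3*(-5)*(6 - 5)) = -77686/(-336 + 3*(-5)*1) = -77686/(-336 - 15) = -77686/(-351) = -77686*(-1/351) = 77686/351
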